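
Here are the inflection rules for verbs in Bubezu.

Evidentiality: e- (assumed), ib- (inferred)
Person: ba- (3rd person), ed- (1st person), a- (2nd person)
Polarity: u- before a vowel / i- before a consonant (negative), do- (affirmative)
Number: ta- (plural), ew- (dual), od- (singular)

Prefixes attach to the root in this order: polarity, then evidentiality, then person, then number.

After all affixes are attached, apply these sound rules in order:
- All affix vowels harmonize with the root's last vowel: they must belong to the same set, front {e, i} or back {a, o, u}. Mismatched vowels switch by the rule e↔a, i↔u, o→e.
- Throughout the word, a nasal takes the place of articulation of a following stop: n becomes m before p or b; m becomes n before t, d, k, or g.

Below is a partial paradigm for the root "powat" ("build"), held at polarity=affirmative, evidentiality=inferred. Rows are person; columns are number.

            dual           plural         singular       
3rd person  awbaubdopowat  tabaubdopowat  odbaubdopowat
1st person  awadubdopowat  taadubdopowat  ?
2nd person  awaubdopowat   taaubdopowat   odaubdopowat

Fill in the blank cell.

odadubdopowat

Attach polarity affirmative do- → dopowat.
Attach evidentiality inferred ib- → ibdopowat.
Attach person 1st person ed- → edibdopowat.
Attach number singular od- → odedibdopowat.
Apply vowel harmony: odedibdopowat → odadubdopowat.
Nasal assimilation: no change.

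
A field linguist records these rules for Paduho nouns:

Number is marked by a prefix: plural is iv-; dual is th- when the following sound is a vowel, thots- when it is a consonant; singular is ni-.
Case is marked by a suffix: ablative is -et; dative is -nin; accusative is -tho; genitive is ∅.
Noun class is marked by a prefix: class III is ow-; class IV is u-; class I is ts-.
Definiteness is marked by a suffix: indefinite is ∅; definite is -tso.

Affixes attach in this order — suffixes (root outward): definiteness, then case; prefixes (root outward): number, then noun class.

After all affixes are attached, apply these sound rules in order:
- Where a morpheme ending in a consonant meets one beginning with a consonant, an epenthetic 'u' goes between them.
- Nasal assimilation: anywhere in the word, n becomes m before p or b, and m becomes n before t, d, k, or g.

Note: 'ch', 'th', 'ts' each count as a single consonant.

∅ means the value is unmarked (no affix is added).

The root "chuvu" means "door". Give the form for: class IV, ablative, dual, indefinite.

uthotsuchuvuet

definiteness = indefinite: zero marking, form stays chuvu.
Attach number dual thots- (before consonant 'ch') → thotschuvu.
Attach noun class class IV u- → uthotschuvu.
Attach case ablative -et → uthotschuvuet.
Apply epenthesis: uthotschuvuet → uthotsuchuvuet.
Nasal assimilation: no change.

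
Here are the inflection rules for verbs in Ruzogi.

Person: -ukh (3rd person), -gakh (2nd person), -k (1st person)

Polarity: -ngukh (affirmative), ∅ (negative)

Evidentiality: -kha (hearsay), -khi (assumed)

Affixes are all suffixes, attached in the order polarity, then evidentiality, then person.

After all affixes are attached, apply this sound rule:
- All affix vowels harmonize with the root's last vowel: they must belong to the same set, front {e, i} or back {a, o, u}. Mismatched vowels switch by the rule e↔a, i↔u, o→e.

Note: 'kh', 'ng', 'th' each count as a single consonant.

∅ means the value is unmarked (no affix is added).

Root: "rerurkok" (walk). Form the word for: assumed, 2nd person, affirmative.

rerurkokngukhkhugakh

Attach polarity affirmative -ngukh → rerurkokngukh.
Attach evidentiality assumed -khi → rerurkokngukhkhi.
Attach person 2nd person -gakh → rerurkokngukhkhigakh.
Apply vowel harmony: rerurkokngukhkhigakh → rerurkokngukhkhugakh.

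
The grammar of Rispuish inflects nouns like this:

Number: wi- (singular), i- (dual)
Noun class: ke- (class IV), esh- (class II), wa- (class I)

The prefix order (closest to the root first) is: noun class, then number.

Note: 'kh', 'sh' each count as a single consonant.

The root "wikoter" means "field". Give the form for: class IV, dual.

Attach noun class class IV ke- → kewikoter.
Attach number dual i- → ikewikoter.

ikewikoter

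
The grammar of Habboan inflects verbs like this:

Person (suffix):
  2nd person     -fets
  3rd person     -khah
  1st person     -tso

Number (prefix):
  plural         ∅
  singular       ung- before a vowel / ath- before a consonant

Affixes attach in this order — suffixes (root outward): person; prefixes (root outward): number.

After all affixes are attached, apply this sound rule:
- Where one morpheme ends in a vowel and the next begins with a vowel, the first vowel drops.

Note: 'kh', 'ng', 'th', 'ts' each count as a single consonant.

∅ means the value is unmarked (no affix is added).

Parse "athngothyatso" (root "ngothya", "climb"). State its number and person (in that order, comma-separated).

singular, 1st person

Segment: ath-ngothya-tso.
number: ung/ath- → singular.
person: -tso → 1st person.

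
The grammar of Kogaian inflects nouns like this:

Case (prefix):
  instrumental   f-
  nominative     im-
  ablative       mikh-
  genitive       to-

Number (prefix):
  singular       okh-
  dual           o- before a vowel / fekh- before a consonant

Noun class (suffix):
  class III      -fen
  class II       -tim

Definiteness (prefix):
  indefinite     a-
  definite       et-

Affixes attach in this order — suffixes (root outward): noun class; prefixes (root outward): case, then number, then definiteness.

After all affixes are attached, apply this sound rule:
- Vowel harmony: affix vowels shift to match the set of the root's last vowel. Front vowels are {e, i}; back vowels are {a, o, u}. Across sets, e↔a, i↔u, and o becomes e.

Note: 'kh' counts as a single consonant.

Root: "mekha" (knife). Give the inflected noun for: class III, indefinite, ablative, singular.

aokhmukhmekhafan

Attach noun class class III -fen → mekhafen.
Attach case ablative mikh- → mikhmekhafen.
Attach number singular okh- → okhmikhmekhafen.
Attach definiteness indefinite a- → aokhmikhmekhafen.
Apply vowel harmony: aokhmikhmekhafen → aokhmukhmekhafan.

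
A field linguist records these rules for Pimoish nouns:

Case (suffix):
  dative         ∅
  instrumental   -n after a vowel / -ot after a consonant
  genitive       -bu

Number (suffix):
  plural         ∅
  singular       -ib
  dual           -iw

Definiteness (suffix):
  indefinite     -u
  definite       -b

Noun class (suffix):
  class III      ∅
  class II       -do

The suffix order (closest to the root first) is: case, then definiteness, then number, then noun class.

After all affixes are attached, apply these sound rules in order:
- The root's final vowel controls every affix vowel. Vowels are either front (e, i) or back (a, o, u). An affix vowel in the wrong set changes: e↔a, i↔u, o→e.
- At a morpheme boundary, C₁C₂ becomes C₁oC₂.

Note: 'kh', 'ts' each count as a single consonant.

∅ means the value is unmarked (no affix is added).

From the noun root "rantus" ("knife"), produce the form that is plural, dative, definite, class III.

case = dative: zero marking, form stays rantus.
Attach definiteness definite -b → rantusb.
number = plural: zero marking, form stays rantusb.
noun class = class III: zero marking, form stays rantusb.
Vowel harmony: no change.
Apply epenthesis: rantusb → rantusob.

rantusob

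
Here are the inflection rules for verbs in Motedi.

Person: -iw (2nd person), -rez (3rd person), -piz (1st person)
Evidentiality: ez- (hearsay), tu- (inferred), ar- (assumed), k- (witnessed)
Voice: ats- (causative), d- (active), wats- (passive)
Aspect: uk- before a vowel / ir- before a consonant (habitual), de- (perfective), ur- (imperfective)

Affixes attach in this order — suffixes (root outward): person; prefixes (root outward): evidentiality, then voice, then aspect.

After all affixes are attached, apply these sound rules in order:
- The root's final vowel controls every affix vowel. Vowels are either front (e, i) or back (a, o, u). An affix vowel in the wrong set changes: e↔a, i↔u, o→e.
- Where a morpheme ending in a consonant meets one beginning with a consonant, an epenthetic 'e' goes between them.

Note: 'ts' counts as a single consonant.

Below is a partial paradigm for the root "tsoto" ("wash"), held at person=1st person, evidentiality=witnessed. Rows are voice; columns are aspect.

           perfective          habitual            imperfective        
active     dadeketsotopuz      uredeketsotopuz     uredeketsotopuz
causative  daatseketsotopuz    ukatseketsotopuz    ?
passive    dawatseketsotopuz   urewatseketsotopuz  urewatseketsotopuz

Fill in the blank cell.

uratseketsotopuz

Attach person 1st person -piz → tsotopiz.
Attach evidentiality witnessed k- → ktsotopiz.
Attach voice causative ats- → atsktsotopiz.
Attach aspect imperfective ur- → uratsktsotopiz.
Apply vowel harmony: uratsktsotopiz → uratsktsotopuz.
Apply epenthesis: uratsktsotopuz → uratseketsotopuz.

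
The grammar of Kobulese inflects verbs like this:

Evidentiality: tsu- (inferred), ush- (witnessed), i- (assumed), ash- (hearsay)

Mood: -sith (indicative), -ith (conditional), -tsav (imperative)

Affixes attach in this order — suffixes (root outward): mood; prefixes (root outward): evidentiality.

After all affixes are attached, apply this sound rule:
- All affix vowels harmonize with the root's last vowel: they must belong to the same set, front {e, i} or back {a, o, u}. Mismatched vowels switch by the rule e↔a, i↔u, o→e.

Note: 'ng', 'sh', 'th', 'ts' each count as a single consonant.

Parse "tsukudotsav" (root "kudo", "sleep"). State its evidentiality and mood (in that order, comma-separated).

inferred, imperative

Segment: tsu-kudo-tsav.
evidentiality: tsu- → inferred.
mood: -tsav → imperative.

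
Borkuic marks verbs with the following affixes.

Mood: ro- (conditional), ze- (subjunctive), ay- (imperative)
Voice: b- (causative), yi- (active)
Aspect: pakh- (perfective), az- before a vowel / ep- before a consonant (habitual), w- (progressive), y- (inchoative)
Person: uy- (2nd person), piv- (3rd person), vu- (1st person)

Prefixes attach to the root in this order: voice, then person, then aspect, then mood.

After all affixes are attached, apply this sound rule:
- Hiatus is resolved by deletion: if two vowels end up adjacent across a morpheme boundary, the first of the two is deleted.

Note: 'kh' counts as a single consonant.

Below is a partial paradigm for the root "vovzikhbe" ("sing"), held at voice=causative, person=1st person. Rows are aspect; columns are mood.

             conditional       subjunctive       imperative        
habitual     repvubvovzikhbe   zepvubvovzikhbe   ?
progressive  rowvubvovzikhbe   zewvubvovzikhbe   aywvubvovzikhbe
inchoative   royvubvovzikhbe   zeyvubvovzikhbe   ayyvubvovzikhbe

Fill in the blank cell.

Attach voice causative b- → bvovzikhbe.
Attach person 1st person vu- → vubvovzikhbe.
Attach aspect habitual ep- (before consonant 'v') → epvubvovzikhbe.
Attach mood imperative ay- → ayepvubvovzikhbe.
Vowel deletion: no change.

ayepvubvovzikhbe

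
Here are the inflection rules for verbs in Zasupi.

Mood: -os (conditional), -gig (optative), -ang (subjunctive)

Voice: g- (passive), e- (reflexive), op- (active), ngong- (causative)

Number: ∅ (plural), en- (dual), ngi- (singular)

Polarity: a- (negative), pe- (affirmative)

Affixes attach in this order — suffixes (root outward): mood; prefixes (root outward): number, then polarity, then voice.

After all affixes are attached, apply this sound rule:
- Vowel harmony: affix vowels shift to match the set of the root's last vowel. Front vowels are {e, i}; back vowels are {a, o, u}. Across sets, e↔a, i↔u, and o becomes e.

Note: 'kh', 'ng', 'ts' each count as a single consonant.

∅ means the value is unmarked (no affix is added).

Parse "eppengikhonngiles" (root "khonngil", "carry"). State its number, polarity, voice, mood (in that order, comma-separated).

singular, affirmative, active, conditional

Segment: op-pe-ngi-khonngil-os.
number: ngi- → singular.
polarity: pe- → affirmative.
voice: op- → active.
mood: -os → conditional.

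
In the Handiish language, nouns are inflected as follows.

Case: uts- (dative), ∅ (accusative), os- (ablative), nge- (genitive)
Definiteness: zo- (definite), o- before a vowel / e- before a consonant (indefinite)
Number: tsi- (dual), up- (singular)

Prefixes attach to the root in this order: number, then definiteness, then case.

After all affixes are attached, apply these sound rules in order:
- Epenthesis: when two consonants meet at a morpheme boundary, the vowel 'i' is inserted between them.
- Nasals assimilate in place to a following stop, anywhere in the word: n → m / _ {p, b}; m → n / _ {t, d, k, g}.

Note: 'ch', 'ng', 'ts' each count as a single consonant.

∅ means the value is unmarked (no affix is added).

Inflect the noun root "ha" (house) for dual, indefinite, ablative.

Attach number dual tsi- → tsiha.
Attach definiteness indefinite e- (before consonant 'ts') → etsiha.
Attach case ablative os- → osetsiha.
Epenthesis: no change.
Nasal assimilation: no change.

osetsiha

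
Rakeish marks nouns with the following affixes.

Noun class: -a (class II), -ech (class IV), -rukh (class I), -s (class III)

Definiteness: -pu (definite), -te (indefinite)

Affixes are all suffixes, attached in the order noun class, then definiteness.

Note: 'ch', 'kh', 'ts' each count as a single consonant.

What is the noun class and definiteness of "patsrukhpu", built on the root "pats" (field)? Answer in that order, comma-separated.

class I, definite

Segment: pats-rukh-pu.
noun class: -rukh → class I.
definiteness: -pu → definite.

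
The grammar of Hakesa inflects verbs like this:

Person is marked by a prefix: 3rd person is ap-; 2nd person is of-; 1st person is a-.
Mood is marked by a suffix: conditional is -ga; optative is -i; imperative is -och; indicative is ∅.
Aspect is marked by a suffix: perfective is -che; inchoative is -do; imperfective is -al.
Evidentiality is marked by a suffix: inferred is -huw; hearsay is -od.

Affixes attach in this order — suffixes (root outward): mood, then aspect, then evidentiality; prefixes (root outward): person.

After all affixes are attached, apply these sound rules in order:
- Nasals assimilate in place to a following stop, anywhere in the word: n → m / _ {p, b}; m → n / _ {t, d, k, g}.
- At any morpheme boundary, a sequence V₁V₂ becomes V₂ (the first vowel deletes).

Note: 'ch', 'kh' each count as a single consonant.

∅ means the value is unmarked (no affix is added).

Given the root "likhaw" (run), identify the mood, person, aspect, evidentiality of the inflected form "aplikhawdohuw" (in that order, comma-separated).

indicative, 3rd person, inchoative, inferred

Segment: ap-likhaw-do-huw.
mood: ∅ → indicative.
person: ap- → 3rd person.
aspect: -do → inchoative.
evidentiality: -huw → inferred.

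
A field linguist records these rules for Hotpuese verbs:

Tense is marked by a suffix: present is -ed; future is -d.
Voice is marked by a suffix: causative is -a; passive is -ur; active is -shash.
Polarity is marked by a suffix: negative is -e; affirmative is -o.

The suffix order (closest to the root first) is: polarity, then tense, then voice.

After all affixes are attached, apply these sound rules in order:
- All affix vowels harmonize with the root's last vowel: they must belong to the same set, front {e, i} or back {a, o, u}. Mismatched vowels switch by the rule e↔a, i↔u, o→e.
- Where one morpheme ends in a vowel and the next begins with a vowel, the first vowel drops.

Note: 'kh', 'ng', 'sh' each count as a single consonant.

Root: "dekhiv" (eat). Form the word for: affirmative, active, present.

dekhivedshesh

Attach polarity affirmative -o → dekhivo.
Attach tense present -ed → dekhivoed.
Attach voice active -shash → dekhivoedshash.
Apply vowel harmony: dekhivoedshash → dekhiveedshesh.
Apply vowel deletion: dekhiveedshesh → dekhivedshesh.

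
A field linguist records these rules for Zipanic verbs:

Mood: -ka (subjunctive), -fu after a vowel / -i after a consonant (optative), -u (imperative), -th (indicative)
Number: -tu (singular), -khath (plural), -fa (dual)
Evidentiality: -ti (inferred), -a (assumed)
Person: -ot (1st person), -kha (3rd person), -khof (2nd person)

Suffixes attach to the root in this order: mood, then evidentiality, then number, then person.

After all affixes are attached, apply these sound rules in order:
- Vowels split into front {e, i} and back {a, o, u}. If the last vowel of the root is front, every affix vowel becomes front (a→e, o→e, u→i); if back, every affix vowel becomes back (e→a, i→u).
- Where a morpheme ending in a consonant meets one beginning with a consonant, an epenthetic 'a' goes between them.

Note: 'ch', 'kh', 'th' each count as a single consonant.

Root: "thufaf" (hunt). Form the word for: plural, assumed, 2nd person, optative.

thufafuakhathakhof

Attach mood optative -i (after consonant 'f') → thufafi.
Attach evidentiality assumed -a → thufafia.
Attach number plural -khath → thufafiakhath.
Attach person 2nd person -khof → thufafiakhathkhof.
Apply vowel harmony: thufafiakhathkhof → thufafuakhathkhof.
Apply epenthesis: thufafuakhathkhof → thufafuakhathakhof.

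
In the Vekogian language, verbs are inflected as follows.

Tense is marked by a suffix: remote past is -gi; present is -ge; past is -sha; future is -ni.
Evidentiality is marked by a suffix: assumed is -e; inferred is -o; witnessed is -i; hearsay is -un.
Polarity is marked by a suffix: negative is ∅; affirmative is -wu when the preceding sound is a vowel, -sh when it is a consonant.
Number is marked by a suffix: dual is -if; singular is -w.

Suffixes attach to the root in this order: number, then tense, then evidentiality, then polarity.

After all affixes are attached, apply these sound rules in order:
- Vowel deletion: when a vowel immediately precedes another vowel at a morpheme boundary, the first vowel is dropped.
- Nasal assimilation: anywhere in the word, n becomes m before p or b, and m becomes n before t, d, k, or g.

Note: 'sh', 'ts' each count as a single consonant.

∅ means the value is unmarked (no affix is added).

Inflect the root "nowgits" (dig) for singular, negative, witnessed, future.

Attach number singular -w → nowgitsw.
Attach tense future -ni → nowgitswni.
Attach evidentiality witnessed -i → nowgitswnii.
polarity = negative: zero marking, form stays nowgitswnii.
Apply vowel deletion: nowgitswnii → nowgitswni.
Nasal assimilation: no change.

nowgitswni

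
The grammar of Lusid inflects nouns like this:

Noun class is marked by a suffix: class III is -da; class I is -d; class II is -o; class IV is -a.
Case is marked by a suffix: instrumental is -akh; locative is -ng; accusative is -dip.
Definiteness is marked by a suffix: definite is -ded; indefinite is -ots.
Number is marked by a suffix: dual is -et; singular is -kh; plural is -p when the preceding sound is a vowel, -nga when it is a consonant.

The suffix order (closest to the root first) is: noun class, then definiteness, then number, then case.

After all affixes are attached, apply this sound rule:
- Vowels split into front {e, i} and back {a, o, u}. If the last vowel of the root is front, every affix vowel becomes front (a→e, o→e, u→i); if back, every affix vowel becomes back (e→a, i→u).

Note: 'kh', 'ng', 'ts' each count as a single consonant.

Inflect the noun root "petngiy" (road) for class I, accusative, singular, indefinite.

Attach noun class class I -d → petngiyd.
Attach definiteness indefinite -ots → petngiydots.
Attach number singular -kh → petngiydotskh.
Attach case accusative -dip → petngiydotskhdip.
Apply vowel harmony: petngiydotskhdip → petngiydetskhdip.

petngiydetskhdip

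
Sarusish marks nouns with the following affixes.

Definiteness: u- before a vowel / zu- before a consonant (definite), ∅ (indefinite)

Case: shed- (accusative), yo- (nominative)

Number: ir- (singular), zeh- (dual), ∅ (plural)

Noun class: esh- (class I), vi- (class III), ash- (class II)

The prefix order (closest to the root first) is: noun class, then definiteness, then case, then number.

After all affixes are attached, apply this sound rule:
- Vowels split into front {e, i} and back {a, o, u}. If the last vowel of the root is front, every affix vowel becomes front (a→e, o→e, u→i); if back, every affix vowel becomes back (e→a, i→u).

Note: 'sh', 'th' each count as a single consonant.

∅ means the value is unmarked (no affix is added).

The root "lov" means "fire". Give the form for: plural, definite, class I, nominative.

Attach noun class class I esh- → eshlov.
Attach definiteness definite u- (before vowel 'e') → ueshlov.
Attach case nominative yo- → youeshlov.
number = plural: zero marking, form stays youeshlov.
Apply vowel harmony: youeshlov → youashlov.

youashlov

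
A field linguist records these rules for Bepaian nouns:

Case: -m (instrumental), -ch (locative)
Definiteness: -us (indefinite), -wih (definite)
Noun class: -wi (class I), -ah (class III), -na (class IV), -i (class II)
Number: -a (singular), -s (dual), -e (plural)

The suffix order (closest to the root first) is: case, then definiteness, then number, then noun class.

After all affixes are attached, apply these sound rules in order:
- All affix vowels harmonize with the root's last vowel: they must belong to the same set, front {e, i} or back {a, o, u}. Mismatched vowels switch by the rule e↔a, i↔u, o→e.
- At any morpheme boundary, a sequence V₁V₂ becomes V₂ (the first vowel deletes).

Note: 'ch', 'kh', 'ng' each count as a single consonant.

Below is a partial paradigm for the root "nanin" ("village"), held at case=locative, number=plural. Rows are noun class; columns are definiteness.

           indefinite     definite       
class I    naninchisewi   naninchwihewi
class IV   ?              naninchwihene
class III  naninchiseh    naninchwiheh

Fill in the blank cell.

Attach case locative -ch → naninch.
Attach definiteness indefinite -us → naninchus.
Attach number plural -e → naninchuse.
Attach noun class class IV -na → naninchusena.
Apply vowel harmony: naninchusena → naninchisene.
Vowel deletion: no change.

naninchisene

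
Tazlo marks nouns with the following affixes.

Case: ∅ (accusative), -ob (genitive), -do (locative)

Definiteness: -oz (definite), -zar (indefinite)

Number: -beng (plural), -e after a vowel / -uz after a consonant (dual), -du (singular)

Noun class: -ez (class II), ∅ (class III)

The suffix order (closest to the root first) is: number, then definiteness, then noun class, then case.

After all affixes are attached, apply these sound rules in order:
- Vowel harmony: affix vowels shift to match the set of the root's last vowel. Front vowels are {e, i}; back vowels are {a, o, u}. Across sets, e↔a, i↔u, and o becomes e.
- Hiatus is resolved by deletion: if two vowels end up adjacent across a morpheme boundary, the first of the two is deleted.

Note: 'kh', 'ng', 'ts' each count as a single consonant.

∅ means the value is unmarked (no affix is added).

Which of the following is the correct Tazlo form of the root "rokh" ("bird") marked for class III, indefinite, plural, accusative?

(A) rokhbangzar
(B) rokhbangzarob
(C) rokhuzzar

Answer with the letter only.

Attach number plural -beng → rokhbeng.
Attach definiteness indefinite -zar → rokhbengzar.
noun class = class III: zero marking, form stays rokhbengzar.
case = accusative: zero marking, form stays rokhbengzar.
Apply vowel harmony: rokhbengzar → rokhbangzar.
Vowel deletion: no change.
So the correct form is rokhbangzar, option (A).
(B) rokhbangzarob is wrong: it uses genitive instead of accusative for case.
(C) rokhuzzar is wrong: it uses dual instead of plural for number.

A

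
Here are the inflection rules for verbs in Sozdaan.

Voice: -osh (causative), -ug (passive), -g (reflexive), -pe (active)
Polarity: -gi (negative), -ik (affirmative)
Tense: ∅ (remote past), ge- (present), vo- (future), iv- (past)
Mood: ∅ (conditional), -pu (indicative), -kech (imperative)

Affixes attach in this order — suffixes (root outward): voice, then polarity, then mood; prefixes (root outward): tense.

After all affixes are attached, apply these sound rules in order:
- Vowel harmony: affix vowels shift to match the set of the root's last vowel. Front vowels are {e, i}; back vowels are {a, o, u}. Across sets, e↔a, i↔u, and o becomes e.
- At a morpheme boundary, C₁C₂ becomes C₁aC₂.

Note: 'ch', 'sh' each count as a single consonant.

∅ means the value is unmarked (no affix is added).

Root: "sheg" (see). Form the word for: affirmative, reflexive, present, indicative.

Attach tense present ge- → gesheg.
Attach voice reflexive -g → geshegg.
Attach polarity affirmative -ik → gesheggik.
Attach mood indicative -pu → gesheggikpu.
Apply vowel harmony: gesheggikpu → gesheggikpi.
Apply epenthesis: gesheggikpi → geshegagikapi.

geshegagikapi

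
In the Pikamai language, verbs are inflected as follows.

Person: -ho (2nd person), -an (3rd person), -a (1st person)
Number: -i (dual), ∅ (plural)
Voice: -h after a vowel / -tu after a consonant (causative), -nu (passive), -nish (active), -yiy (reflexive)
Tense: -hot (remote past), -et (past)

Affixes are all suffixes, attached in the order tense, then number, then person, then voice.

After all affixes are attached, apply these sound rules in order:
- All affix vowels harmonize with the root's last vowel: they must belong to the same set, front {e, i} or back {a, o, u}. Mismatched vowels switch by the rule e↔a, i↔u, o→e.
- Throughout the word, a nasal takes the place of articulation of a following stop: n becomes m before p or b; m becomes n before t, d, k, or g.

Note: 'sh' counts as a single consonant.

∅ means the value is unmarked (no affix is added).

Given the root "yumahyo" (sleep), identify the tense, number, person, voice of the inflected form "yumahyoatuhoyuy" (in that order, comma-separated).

past, dual, 2nd person, reflexive

Segment: yumahyo-et-i-ho-yiy.
tense: -et → past.
number: -i → dual.
person: -ho → 2nd person.
voice: -yiy → reflexive.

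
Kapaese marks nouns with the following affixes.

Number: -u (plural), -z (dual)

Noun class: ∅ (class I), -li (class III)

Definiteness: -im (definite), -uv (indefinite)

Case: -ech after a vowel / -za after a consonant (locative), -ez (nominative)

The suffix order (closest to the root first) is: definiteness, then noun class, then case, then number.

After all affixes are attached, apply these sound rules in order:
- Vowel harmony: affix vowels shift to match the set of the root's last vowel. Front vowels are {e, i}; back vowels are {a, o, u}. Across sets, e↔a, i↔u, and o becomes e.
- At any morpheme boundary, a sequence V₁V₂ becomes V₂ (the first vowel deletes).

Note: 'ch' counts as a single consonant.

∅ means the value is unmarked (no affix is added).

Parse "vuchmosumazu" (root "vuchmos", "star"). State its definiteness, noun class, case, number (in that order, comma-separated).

definite, class I, nominative, plural

Segment: vuchmos-im-ez-u.
definiteness: -im → definite.
noun class: ∅ → class I.
case: -ez → nominative.
number: -u → plural.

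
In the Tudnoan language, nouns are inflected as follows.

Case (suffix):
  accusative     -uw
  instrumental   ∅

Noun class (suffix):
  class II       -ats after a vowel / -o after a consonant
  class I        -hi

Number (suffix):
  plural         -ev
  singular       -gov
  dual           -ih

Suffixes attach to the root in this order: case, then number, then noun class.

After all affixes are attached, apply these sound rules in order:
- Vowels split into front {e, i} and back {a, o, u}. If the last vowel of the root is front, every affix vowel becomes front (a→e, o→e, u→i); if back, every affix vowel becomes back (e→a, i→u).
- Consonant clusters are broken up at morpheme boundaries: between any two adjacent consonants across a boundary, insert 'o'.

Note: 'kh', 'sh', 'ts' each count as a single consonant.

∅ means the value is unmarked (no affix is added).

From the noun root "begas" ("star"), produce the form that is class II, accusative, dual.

begasuwuho

Attach case accusative -uw → begasuw.
Attach number dual -ih → begasuwih.
Attach noun class class II -o (after consonant 'h') → begasuwiho.
Apply vowel harmony: begasuwiho → begasuwuho.
Epenthesis: no change.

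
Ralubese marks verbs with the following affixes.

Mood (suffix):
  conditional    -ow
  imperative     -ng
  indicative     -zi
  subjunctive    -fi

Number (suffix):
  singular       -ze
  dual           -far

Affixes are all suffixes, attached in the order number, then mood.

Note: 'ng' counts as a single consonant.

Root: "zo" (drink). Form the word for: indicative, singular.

Attach number singular -ze → zoze.
Attach mood indicative -zi → zozezi.

zozezi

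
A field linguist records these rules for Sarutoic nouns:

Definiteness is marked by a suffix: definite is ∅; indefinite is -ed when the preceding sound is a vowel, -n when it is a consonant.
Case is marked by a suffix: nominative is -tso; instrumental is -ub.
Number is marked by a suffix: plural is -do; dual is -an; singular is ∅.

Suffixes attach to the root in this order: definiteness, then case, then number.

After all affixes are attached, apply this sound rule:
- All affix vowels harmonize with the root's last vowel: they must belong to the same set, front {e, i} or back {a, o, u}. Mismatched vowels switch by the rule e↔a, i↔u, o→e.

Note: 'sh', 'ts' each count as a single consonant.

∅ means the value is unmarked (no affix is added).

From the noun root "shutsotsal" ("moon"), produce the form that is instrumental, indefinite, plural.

shutsotsalnubdo

Attach definiteness indefinite -n (after consonant 'l') → shutsotsaln.
Attach case instrumental -ub → shutsotsalnub.
Attach number plural -do → shutsotsalnubdo.
Vowel harmony: no change.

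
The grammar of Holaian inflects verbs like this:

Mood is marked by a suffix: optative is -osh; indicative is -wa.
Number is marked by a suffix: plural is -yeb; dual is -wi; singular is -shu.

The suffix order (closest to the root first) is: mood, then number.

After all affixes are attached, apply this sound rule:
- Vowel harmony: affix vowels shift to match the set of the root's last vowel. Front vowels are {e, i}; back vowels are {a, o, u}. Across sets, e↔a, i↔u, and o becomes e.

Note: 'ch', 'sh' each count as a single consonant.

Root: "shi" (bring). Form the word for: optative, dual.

shieshwi

Attach mood optative -osh → shiosh.
Attach number dual -wi → shioshwi.
Apply vowel harmony: shioshwi → shieshwi.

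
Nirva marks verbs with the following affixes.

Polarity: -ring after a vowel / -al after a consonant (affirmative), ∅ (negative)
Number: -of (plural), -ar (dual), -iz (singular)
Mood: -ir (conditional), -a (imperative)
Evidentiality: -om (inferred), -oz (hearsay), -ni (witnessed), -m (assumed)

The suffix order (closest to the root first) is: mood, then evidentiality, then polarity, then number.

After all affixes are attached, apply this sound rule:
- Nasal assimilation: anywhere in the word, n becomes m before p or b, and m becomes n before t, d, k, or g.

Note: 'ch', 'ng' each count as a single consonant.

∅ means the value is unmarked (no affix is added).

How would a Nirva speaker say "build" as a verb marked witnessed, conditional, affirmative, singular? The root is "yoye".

yoyeirniringiz

Attach mood conditional -ir → yoyeir.
Attach evidentiality witnessed -ni → yoyeirni.
Attach polarity affirmative -ring (after vowel 'i') → yoyeirniring.
Attach number singular -iz → yoyeirniringiz.
Nasal assimilation: no change.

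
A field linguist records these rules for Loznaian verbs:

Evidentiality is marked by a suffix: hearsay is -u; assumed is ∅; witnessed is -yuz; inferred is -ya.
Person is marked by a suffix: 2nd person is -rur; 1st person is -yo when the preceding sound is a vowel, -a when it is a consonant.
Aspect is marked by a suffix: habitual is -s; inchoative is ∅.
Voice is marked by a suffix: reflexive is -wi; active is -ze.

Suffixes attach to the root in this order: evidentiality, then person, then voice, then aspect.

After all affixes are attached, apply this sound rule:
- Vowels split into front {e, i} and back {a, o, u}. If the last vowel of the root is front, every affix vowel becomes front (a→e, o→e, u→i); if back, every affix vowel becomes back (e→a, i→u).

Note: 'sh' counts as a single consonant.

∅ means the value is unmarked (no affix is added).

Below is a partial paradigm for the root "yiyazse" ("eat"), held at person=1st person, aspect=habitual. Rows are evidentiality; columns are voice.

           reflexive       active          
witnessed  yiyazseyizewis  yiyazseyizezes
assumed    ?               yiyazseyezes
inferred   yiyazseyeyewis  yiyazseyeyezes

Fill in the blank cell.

yiyazseyewis

evidentiality = assumed: zero marking, form stays yiyazse.
Attach person 1st person -yo (after vowel 'e') → yiyazseyo.
Attach voice reflexive -wi → yiyazseyowi.
Attach aspect habitual -s → yiyazseyowis.
Apply vowel harmony: yiyazseyowis → yiyazseyewis.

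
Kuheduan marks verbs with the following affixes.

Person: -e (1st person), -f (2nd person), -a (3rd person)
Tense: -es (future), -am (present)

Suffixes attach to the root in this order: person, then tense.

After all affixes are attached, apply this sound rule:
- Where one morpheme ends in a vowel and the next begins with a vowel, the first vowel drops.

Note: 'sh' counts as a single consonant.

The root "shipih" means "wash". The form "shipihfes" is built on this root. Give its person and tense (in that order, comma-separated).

Segment: shipih-f-es.
person: -f → 2nd person.
tense: -es → future.

2nd person, future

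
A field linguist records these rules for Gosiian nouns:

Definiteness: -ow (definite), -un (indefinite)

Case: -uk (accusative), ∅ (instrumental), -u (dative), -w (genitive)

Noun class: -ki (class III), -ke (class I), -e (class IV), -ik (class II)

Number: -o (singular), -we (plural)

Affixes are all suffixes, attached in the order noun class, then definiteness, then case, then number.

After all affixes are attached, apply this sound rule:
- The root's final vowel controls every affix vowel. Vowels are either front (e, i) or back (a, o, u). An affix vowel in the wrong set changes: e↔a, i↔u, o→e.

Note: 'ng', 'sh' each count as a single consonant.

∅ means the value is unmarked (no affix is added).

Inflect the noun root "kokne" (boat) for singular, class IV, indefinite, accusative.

Attach noun class class IV -e → koknee.
Attach definiteness indefinite -un → kokneeun.
Attach case accusative -uk → kokneeunuk.
Attach number singular -o → kokneeunuko.
Apply vowel harmony: kokneeunuko → kokneeinike.

kokneeinike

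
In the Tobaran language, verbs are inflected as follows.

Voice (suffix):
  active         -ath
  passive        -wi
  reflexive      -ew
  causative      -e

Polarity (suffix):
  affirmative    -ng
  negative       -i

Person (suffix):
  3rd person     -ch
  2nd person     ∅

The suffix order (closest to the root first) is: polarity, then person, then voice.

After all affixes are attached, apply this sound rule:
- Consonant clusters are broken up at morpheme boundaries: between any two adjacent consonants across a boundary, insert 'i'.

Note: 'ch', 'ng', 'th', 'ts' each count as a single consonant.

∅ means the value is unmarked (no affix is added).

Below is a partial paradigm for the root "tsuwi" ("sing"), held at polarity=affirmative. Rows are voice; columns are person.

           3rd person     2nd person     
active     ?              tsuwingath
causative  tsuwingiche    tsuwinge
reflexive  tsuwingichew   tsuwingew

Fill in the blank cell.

tsuwingichath

Attach polarity affirmative -ng → tsuwing.
Attach person 3rd person -ch → tsuwingch.
Attach voice active -ath → tsuwingchath.
Apply epenthesis: tsuwingchath → tsuwingichath.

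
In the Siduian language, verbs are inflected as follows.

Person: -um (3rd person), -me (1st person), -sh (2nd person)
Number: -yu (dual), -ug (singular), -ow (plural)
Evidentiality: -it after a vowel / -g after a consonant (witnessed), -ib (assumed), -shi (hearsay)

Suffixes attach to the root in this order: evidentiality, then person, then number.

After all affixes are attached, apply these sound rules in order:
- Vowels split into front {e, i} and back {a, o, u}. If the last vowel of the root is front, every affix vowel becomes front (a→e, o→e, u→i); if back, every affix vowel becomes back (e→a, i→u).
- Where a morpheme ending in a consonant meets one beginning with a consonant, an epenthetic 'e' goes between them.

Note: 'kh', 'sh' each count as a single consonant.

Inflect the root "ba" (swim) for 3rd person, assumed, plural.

Attach evidentiality assumed -ib → baib.
Attach person 3rd person -um → baibum.
Attach number plural -ow → baibumow.
Apply vowel harmony: baibumow → baubumow.
Epenthesis: no change.

baubumow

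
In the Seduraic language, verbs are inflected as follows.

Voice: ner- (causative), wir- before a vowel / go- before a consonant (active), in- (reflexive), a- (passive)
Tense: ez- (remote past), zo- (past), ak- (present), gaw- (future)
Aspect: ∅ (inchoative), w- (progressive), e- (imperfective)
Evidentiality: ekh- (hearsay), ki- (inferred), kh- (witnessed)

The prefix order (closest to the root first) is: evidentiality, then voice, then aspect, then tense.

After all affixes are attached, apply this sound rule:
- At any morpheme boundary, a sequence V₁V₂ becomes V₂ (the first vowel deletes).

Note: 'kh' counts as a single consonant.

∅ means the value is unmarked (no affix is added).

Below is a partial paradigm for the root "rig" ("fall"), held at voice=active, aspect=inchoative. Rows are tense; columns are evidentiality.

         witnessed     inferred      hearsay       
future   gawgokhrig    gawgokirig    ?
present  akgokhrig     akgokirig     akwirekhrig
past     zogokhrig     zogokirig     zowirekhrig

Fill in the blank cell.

Attach evidentiality hearsay ekh- → ekhrig.
Attach voice active wir- (before vowel 'e') → wirekhrig.
aspect = inchoative: zero marking, form stays wirekhrig.
Attach tense future gaw- → gawwirekhrig.
Vowel deletion: no change.

gawwirekhrig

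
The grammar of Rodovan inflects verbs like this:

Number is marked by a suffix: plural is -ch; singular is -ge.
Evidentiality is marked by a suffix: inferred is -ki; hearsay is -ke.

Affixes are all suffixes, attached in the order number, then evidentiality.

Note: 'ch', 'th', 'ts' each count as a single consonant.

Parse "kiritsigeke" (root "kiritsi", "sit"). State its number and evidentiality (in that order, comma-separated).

singular, hearsay

Segment: kiritsi-ge-ke.
number: -ge → singular.
evidentiality: -ke → hearsay.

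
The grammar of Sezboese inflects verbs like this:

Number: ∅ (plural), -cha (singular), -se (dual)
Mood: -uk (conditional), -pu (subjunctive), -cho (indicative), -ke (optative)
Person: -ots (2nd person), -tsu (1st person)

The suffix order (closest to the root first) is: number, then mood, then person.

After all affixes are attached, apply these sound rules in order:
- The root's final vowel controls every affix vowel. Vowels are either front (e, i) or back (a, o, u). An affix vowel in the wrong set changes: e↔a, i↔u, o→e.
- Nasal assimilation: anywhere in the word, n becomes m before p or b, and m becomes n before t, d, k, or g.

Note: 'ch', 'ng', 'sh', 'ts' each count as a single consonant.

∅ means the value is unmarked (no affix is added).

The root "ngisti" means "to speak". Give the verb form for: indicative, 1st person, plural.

ngistichetsi

number = plural: zero marking, form stays ngisti.
Attach mood indicative -cho → ngisticho.
Attach person 1st person -tsu → ngistichotsu.
Apply vowel harmony: ngistichotsu → ngistichetsi.
Nasal assimilation: no change.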